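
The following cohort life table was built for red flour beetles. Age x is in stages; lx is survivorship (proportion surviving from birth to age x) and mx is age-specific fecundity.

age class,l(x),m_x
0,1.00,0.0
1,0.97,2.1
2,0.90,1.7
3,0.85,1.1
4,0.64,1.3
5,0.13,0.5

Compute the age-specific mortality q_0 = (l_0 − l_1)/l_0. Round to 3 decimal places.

0.030

q_0 = (l_0 − l_1) / l_0 = (1 − 0.97) / 1
     = 0.03 / 1 = 0.03 → 0.030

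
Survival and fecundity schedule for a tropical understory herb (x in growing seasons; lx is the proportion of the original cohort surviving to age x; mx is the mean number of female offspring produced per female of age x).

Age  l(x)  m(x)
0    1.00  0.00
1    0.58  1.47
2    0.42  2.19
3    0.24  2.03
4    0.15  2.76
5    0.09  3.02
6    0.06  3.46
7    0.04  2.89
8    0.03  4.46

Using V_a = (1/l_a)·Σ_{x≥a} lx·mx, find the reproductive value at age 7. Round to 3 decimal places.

lx·mx for x ≥ 7: 0.1156, 0.1338 → sum = 0.2494
V_7 = 0.2494 / l_7 = 0.2494 / 0.04 = 6.235 → 6.235

6.235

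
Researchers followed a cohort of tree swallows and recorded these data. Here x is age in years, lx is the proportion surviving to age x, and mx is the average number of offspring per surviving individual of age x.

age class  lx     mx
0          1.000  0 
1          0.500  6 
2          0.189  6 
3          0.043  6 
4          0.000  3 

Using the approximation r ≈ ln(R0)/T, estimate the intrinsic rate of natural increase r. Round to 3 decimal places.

R0 = Σ lx·mx = 0 + 3 + 1.134 + 0.258 + 0 = 4.392
Σ x·lx·mx = 6.042; T = 6.042/4.392 = 1.37568…
r ≈ ln(R0)/T = ln(4.392)/1.37568… = 1.07567… → 1.076

1.076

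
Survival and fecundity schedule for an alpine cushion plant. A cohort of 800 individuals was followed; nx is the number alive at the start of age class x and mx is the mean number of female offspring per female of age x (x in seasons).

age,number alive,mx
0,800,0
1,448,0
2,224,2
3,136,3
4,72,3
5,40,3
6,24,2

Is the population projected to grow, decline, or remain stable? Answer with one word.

lx = nx/n0 = nx/800: 1, 0.56, 0.28, 0.17, 0.09, 0.05, 0.03
R0 = Σ lx·mx = 0 + 0 + 0.56 + 0.51 + 0.27 + 0.15 + 0.06 = 1.55
R0 > 1, so the population is growing.

growing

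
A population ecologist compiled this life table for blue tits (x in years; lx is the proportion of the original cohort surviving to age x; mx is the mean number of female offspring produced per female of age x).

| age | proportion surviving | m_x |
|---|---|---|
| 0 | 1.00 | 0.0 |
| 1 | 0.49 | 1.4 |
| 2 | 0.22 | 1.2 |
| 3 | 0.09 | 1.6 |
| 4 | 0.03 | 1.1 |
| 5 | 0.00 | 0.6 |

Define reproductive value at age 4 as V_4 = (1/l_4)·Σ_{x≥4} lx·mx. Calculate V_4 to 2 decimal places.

1.10

lx·mx for x ≥ 4: 0.033, 0 → sum = 0.033
V_4 = 0.033 / l_4 = 0.033 / 0.03 = 1.1 → 1.10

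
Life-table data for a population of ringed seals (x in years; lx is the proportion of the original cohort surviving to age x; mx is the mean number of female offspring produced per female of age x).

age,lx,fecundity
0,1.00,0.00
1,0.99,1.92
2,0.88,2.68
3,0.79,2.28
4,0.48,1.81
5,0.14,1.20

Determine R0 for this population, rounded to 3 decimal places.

7.097

lx·mx by age: 0, 1.9008, 2.3584, 1.8012, 0.8688, 0.168
R0 = Σ lx·mx = 7.0972 → 7.097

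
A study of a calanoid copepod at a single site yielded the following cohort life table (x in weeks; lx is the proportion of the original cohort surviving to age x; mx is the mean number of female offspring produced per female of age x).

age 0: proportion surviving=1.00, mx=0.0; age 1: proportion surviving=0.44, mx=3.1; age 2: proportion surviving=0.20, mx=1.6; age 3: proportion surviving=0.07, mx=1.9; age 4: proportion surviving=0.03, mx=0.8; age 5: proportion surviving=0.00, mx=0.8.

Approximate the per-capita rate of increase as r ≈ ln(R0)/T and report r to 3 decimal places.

0.450

R0 = Σ lx·mx = 0 + 1.364 + 0.32 + 0.133 + 0.024 + 0 = 1.841
Σ x·lx·mx = 2.499; T = 2.499/1.841 = 1.35741…
r ≈ ln(R0)/T = ln(1.841)/1.35741… = 0.44961… → 0.450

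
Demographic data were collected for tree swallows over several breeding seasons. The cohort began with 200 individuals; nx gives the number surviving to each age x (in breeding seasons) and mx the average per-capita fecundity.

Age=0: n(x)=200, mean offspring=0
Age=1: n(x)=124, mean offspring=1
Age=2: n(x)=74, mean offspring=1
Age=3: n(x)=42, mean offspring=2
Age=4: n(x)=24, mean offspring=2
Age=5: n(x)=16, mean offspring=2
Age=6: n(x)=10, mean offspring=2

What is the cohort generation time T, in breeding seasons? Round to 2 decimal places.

lx = nx/n0 = nx/200: 1, 0.62, 0.37, 0.21, 0.12, 0.08, 0.05
lx·mx: 0, 0.62, 0.37, 0.42, 0.24, 0.16, 0.1 → R0 = 1.91
x·lx·mx: 0, 0.62, 0.74, 1.26, 0.96, 0.8, 0.6 → Σ = 4.98
T = 4.98 / 1.91 = 2.60733… → 2.61

2.61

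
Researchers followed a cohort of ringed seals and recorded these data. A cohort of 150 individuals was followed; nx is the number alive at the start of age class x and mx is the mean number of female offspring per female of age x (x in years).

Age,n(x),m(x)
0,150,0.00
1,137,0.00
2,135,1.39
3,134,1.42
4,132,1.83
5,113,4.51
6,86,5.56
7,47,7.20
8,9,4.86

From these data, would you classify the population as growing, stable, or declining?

growing

lx = nx/n0 = nx/150: 1, 0.91333…, 0.9, 0.89333…, 0.88, 0.75333…, 0.57333…, 0.31333…, 0.06
R0 = Σ lx·mx = 0 + 0 + 1.251 + 1.268533… + 1.6104 + 3.397533… + 3.187733… + 2.256… + 0.2916 = 13.2628…
R0 > 1, so the population is growing.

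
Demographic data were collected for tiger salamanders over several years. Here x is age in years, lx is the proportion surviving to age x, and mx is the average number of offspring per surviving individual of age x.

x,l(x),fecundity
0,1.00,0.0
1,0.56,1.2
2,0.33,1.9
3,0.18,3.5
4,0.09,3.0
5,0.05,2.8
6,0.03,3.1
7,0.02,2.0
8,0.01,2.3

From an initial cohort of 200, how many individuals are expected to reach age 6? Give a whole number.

Expected survivors = N0 · l_6 = 200 × 0.03 = 6 → 6

6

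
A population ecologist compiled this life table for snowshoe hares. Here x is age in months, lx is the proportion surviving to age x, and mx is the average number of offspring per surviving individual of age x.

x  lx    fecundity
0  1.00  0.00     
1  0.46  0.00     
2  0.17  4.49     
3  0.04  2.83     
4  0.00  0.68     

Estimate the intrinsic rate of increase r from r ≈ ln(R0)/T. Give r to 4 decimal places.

R0 = Σ lx·mx = 0 + 0 + 0.7633 + 0.1132 + 0 = 0.8765
Σ x·lx·mx = 1.8662; T = 1.8662/0.8765 = 2.12915…
r ≈ ln(R0)/T = ln(0.8765)/2.12915… = -0.061911… → -0.0619

-0.0619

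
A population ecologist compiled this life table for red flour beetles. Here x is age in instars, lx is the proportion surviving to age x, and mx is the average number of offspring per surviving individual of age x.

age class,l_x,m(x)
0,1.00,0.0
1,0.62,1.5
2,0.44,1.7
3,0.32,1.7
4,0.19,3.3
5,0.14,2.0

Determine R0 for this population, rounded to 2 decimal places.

lx·mx by age: 0, 0.93, 0.748, 0.544, 0.627, 0.28
R0 = Σ lx·mx = 3.129 → 3.13

3.13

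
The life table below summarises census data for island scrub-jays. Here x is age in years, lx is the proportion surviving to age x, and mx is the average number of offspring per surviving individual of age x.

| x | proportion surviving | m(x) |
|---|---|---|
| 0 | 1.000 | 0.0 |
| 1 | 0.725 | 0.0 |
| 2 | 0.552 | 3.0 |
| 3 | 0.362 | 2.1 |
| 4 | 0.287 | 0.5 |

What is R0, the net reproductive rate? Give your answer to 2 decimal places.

lx·mx by age: 0, 0, 1.656, 0.7602, 0.1435
R0 = Σ lx·mx = 2.5597 → 2.56

2.56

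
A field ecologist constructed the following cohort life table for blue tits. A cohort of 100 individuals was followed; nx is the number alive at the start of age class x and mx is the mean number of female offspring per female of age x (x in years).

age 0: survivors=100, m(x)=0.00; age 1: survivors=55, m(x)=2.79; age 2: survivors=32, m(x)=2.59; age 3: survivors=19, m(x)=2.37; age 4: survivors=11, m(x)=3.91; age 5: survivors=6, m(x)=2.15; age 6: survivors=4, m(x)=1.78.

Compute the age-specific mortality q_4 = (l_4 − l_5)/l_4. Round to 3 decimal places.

lx = nx/n0 = nx/100: 1, 0.55, 0.32, 0.19, 0.11, 0.06, 0.04
q_4 = (l_4 − l_5) / l_4 = (0.11 − 0.06) / 0.11
     = 0.05 / 0.11 = 0.454545… → 0.455

0.455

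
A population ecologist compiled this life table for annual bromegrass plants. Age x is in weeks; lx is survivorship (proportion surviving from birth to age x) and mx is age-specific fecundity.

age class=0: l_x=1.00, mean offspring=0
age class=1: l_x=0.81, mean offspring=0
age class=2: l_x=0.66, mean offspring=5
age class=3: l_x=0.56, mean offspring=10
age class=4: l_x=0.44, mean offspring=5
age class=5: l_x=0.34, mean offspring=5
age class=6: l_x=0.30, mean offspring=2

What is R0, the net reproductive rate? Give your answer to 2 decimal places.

lx·mx by age: 0, 0, 3.3, 5.6, 2.2, 1.7, 0.6
R0 = Σ lx·mx = 13.4 → 13.40

13.40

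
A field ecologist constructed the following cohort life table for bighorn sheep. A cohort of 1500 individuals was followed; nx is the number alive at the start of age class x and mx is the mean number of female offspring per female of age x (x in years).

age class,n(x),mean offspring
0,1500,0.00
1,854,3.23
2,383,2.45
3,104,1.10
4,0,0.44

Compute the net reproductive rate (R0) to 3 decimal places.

lx = nx/n0 = nx/1500: 1, 0.56933…, 0.25533…, 0.06933…, 0
lx·mx by age: 0, 1.838947…, 0.625567…, 0.076267…, 0
R0 = Σ lx·mx = 2.54078… → 2.541

2.541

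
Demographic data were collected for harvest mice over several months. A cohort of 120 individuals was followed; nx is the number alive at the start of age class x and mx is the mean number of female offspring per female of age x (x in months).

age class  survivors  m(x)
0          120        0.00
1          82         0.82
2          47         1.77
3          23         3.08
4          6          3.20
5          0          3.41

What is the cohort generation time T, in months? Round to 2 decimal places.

lx = nx/n0 = nx/120: 1, 0.68333…, 0.39167…, 0.19167…, 0.05, 0
lx·mx: 0, 0.560333…, 0.69325…, 0.590333…, 0.16, 0 → R0 = 2.003917…
x·lx·mx: 0, 0.560333…, 1.3865…, 1.771…, 0.64, 0 → Σ = 4.357833…
T = 4.357833… / 2.003917… = 2.174658… → 2.17

2.17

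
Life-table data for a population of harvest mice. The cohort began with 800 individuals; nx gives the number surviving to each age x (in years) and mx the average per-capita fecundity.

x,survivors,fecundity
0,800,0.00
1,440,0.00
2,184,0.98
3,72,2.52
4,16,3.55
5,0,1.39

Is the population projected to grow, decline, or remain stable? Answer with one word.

declining

lx = nx/n0 = nx/800: 1, 0.55, 0.23, 0.09, 0.02, 0
R0 = Σ lx·mx = 0 + 0 + 0.2254 + 0.2268 + 0.071 + 0 = 0.5232
R0 < 1, so the population is declining.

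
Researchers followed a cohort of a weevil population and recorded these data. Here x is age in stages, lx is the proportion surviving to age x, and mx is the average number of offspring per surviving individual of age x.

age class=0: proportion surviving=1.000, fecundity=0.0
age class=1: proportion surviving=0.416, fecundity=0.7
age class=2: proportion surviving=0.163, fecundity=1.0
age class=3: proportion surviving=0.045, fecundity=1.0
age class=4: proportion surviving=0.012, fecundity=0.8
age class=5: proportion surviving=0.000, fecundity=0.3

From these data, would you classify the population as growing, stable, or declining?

declining

R0 = Σ lx·mx = 0 + 0.2912 + 0.163 + 0.045 + 0.0096 + 0 = 0.5088
R0 < 1, so the population is declining.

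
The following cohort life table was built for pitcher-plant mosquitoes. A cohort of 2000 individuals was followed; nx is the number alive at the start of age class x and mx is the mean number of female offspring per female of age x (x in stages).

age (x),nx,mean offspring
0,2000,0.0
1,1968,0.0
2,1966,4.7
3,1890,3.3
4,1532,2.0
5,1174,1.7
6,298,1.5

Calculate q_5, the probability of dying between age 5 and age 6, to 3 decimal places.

0.746

lx = nx/n0 = nx/2000: 1, 0.984, 0.983, 0.945, 0.766, 0.587, 0.149
q_5 = (l_5 − l_6) / l_5 = (0.587 − 0.149) / 0.587
     = 0.438 / 0.587 = 0.746167… → 0.746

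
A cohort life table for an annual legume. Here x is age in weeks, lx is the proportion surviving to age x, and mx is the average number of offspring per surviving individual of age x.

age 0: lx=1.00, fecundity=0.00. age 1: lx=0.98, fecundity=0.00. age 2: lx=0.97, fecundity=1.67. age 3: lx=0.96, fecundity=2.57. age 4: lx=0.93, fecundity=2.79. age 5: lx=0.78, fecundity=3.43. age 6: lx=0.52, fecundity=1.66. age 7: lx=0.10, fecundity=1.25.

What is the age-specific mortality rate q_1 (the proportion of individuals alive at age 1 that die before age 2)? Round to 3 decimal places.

q_1 = (l_1 − l_2) / l_1 = (0.98 − 0.97) / 0.98
     = 0.01 / 0.98 = 0.010204… → 0.010

0.010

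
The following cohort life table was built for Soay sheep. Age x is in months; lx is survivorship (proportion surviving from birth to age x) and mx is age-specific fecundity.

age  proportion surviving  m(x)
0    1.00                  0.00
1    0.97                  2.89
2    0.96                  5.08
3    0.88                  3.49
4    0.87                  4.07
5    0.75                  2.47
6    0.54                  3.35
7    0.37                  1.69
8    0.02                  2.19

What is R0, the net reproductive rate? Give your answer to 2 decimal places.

18.62

lx·mx by age: 0, 2.8033, 4.8768, 3.0712, 3.5409, 1.8525, 1.809, 0.6253, 0.0438
R0 = Σ lx·mx = 18.6228 → 18.62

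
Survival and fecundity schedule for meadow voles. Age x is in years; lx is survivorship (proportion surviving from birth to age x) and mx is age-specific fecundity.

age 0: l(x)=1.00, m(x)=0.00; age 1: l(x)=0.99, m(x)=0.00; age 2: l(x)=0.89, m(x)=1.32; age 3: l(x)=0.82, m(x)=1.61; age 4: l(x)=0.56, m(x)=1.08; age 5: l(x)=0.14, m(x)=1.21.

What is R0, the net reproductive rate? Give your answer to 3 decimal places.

3.269

lx·mx by age: 0, 0, 1.1748, 1.3202, 0.6048, 0.1694
R0 = Σ lx·mx = 3.2692 → 3.269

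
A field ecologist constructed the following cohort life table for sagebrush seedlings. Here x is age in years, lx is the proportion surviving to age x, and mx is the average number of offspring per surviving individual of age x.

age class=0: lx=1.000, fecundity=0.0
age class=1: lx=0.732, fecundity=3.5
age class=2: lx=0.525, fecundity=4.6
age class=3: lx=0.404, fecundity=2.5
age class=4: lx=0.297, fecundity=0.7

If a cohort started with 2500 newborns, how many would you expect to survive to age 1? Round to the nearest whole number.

1830

Expected survivors = N0 · l_1 = 2500 × 0.732 = 1830 → 1830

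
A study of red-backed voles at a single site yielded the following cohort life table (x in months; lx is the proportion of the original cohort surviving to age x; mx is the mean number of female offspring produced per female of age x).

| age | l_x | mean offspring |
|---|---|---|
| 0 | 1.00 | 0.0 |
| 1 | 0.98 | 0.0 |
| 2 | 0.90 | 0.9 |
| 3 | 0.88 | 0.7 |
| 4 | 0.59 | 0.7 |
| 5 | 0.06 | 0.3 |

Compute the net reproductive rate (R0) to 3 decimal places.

lx·mx by age: 0, 0, 0.81, 0.616, 0.413, 0.018
R0 = Σ lx·mx = 1.857 → 1.857

1.857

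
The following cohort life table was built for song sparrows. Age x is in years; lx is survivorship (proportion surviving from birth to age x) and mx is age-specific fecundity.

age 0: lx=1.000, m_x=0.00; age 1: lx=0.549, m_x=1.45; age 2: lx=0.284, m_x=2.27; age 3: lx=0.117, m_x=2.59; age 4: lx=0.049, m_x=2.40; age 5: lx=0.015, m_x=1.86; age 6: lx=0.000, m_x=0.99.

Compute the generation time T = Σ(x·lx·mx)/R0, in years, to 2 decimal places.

lx·mx: 0, 0.79605, 0.64468, 0.30303, 0.1176, 0.0279, 0 → R0 = 1.88926
x·lx·mx: 0, 0.79605, 1.28936, 0.90909, 0.4704, 0.1395, 0 → Σ = 3.6044
T = 3.6044 / 1.88926 = 1.907837… → 1.91

1.91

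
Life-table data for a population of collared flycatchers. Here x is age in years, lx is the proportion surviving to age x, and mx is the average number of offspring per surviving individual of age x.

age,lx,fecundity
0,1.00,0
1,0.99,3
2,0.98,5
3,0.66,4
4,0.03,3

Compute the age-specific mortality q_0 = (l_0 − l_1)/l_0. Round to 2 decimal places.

q_0 = (l_0 − l_1) / l_0 = (1 − 0.99) / 1
     = 0.01 / 1 = 0.01 → 0.01

0.01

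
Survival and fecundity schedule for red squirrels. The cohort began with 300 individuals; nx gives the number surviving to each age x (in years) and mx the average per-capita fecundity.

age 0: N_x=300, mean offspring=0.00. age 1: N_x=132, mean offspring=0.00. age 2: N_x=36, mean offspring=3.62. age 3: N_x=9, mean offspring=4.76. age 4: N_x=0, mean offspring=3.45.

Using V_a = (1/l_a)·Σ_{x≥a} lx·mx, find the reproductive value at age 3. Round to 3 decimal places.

4.760

lx = nx/n0 = nx/300: 1, 0.44, 0.12, 0.03, 0
lx·mx for x ≥ 3: 0.1428, 0 → sum = 0.1428
V_3 = 0.1428 / l_3 = 0.1428 / 0.03 = 4.76 → 4.760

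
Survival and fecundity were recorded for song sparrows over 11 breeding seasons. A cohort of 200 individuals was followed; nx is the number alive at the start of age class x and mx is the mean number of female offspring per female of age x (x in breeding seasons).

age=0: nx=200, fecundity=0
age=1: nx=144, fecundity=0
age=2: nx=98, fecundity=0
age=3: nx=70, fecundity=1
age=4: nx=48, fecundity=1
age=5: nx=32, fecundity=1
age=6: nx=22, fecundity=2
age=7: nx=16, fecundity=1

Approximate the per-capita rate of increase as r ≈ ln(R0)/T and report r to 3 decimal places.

0.011

lx = nx/n0 = nx/200: 1, 0.72, 0.49, 0.35, 0.24, 0.16, 0.11, 0.08
R0 = Σ lx·mx = 0 + 0 + 0 + 0.35 + 0.24 + 0.16 + 0.22 + 0.08 = 1.05
Σ x·lx·mx = 4.69; T = 4.69/1.05 = 4.46667…
r ≈ ln(R0)/T = ln(1.05)/4.46667… = 0.01092… → 0.011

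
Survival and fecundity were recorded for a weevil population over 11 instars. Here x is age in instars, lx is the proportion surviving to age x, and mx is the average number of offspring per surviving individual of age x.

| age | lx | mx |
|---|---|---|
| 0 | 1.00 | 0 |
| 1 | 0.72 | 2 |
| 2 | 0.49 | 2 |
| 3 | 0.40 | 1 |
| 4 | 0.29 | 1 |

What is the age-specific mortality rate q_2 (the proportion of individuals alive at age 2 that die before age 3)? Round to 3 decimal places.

0.184

q_2 = (l_2 − l_3) / l_2 = (0.49 − 0.4) / 0.49
     = 0.09 / 0.49 = 0.183673… → 0.184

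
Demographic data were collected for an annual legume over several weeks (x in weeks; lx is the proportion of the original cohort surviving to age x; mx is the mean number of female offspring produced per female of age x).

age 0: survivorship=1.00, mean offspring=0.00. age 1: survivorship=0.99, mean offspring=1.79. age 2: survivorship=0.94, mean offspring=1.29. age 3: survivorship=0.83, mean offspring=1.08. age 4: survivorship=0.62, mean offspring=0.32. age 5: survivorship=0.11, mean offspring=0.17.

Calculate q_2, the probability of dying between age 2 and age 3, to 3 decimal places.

0.117

q_2 = (l_2 − l_3) / l_2 = (0.94 − 0.83) / 0.94
     = 0.11 / 0.94 = 0.117021… → 0.117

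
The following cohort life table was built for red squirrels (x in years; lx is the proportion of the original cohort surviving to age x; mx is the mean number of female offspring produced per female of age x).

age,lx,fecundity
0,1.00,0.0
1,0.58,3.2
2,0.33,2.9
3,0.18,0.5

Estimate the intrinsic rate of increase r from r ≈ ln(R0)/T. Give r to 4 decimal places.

R0 = Σ lx·mx = 0 + 1.856 + 0.957 + 0.09 = 2.903
Σ x·lx·mx = 4.04; T = 4.04/2.903 = 1.39166…
r ≈ ln(R0)/T = ln(2.903)/1.39166… = 0.765806… → 0.7658

0.7658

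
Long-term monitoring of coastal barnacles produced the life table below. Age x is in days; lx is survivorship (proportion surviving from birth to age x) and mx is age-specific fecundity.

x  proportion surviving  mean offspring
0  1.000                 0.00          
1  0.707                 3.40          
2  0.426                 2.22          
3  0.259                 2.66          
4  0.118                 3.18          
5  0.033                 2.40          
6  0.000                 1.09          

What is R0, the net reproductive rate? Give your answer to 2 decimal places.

4.49

lx·mx by age: 0, 2.4038, 0.94572, 0.68894, 0.37524, 0.0792, 0
R0 = Σ lx·mx = 4.4929 → 4.49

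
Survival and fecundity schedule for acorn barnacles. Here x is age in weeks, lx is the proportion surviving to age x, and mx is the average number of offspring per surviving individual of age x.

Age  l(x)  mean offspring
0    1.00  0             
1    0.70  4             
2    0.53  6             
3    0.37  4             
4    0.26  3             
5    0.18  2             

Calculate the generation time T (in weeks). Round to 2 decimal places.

2.15

lx·mx: 0, 2.8, 3.18, 1.48, 0.78, 0.36 → R0 = 8.6
x·lx·mx: 0, 2.8, 6.36, 4.44, 3.12, 1.8 → Σ = 18.52
T = 18.52 / 8.6 = 2.153488… → 2.15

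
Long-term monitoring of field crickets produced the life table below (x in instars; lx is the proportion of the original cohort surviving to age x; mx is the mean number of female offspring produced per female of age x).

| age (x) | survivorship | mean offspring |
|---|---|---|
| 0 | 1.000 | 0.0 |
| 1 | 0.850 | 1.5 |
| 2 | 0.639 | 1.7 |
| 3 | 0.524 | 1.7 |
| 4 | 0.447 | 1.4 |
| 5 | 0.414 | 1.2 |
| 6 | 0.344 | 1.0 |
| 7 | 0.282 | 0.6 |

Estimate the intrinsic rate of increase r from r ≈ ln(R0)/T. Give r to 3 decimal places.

0.540

R0 = Σ lx·mx = 0 + 1.275 + 1.0863 + 0.8908 + 0.6258 + 0.4968 + 0.344 + 0.1692 = 4.8879
Σ x·lx·mx = 14.3556; T = 14.3556/4.8879 = 2.93697…
r ≈ ln(R0)/T = ln(4.8879)/2.93697… = 0.54027… → 0.540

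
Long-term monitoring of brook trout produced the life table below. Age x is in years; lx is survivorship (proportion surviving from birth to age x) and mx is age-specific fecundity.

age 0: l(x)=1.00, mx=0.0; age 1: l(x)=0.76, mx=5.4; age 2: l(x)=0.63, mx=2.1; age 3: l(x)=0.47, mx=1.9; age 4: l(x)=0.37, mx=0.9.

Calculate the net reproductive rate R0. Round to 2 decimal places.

lx·mx by age: 0, 4.104, 1.323, 0.893, 0.333
R0 = Σ lx·mx = 6.653 → 6.65

6.65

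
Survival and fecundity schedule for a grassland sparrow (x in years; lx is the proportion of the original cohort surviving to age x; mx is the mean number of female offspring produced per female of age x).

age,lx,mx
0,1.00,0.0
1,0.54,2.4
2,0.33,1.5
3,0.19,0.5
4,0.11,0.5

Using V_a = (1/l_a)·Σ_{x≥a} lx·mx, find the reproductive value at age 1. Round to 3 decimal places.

lx·mx for x ≥ 1: 1.296, 0.495, 0.095, 0.055 → sum = 1.941
V_1 = 1.941 / l_1 = 1.941 / 0.54 = 3.594444… → 3.594

3.594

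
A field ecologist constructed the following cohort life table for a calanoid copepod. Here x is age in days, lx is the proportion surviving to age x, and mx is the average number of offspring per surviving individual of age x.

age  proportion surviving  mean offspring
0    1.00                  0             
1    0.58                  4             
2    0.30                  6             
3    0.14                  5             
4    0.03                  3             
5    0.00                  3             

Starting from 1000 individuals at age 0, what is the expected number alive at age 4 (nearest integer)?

Expected survivors = N0 · l_4 = 1000 × 0.03 = 30 → 30

30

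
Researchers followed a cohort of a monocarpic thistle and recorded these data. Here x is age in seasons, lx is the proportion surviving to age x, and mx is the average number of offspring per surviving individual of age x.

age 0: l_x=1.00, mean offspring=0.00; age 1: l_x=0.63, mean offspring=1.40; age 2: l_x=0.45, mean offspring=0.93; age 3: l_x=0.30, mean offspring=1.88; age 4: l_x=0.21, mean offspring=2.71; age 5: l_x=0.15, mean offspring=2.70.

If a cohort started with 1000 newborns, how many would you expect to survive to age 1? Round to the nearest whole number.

630

Expected survivors = N0 · l_1 = 1000 × 0.63 = 630 → 630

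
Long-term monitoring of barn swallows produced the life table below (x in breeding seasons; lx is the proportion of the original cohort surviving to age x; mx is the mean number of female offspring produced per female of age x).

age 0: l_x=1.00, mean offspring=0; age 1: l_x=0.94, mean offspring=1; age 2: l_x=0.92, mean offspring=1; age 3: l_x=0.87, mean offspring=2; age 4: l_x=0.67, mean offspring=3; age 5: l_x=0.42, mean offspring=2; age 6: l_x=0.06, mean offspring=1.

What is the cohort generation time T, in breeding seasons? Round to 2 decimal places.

3.16

lx·mx: 0, 0.94, 0.92, 1.74, 2.01, 0.84, 0.06 → R0 = 6.51
x·lx·mx: 0, 0.94, 1.84, 5.22, 8.04, 4.2, 0.36 → Σ = 20.6
T = 20.6 / 6.51 = 3.164363… → 3.16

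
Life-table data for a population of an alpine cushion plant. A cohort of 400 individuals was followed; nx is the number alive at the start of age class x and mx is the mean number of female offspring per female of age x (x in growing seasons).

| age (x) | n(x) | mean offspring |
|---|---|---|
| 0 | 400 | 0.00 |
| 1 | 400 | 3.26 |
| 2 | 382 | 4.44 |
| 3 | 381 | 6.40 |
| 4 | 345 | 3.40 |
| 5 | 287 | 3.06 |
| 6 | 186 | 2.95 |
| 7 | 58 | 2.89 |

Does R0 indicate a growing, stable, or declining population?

lx = nx/n0 = nx/400: 1, 1, 0.955, 0.9525, 0.8625, 0.7175, 0.465, 0.145
R0 = Σ lx·mx = 0 + 3.26 + 4.2402 + 6.096 + 2.9325 + 2.19555 + 1.37175 + 0.41905 = 20.51505
R0 > 1, so the population is growing.

growing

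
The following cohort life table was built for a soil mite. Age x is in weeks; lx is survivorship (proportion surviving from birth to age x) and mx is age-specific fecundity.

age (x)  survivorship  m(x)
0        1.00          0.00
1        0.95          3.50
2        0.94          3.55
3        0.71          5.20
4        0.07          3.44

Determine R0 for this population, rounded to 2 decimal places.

lx·mx by age: 0, 3.325, 3.337, 3.692, 0.2408
R0 = Σ lx·mx = 10.5948 → 10.59

10.59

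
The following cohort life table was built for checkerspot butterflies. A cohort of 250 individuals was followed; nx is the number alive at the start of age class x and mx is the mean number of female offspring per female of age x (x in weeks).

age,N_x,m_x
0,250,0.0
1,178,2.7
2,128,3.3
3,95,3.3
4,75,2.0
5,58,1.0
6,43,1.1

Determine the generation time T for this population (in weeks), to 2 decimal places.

2.34

lx = nx/n0 = nx/250: 1, 0.712, 0.512, 0.38, 0.3, 0.232, 0.172
lx·mx: 0, 1.9224, 1.6896, 1.254, 0.6, 0.232, 0.1892 → R0 = 5.8872
x·lx·mx: 0, 1.9224, 3.3792, 3.762, 2.4, 1.16, 1.1352 → Σ = 13.7588
T = 13.7588 / 5.8872 = 2.33707… → 2.34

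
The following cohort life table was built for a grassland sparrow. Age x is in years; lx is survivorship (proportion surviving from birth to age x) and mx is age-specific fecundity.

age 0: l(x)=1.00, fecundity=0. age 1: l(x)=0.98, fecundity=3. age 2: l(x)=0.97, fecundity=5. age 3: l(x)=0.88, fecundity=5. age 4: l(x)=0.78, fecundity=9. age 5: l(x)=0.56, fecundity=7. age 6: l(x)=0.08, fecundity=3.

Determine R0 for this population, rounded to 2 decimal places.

23.37

lx·mx by age: 0, 2.94, 4.85, 4.4, 7.02, 3.92, 0.24
R0 = Σ lx·mx = 23.37 → 23.37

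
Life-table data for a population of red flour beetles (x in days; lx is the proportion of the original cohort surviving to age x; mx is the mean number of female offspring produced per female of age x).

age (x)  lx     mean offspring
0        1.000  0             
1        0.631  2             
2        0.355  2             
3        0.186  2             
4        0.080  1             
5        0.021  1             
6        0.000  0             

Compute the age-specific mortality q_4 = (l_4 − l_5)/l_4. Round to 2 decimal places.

0.74

q_4 = (l_4 − l_5) / l_4 = (0.08 − 0.021) / 0.08
     = 0.059 / 0.08 = 0.7375 → 0.74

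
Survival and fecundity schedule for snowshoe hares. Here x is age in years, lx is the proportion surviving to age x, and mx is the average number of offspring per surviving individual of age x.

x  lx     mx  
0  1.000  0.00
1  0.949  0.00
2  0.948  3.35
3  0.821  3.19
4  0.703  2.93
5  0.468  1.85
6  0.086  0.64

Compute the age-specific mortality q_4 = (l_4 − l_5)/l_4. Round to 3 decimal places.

0.334

q_4 = (l_4 − l_5) / l_4 = (0.703 − 0.468) / 0.703
     = 0.235 / 0.703 = 0.334282… → 0.334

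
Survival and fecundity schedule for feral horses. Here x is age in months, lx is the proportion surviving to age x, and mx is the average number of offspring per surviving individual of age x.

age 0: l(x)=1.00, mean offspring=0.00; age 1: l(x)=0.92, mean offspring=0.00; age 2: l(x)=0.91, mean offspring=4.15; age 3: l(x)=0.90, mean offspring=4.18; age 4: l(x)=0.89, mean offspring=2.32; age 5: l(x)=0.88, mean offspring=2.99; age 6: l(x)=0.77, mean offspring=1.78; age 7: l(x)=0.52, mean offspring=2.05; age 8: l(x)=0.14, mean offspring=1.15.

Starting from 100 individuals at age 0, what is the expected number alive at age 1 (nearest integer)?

92

Expected survivors = N0 · l_1 = 100 × 0.92 = 92 → 92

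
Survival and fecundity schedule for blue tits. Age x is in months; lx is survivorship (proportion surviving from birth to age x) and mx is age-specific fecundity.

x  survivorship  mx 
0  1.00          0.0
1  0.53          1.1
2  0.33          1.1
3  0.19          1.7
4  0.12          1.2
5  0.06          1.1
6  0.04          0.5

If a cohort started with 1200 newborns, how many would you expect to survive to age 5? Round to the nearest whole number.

72

Expected survivors = N0 · l_5 = 1200 × 0.06 = 72 → 72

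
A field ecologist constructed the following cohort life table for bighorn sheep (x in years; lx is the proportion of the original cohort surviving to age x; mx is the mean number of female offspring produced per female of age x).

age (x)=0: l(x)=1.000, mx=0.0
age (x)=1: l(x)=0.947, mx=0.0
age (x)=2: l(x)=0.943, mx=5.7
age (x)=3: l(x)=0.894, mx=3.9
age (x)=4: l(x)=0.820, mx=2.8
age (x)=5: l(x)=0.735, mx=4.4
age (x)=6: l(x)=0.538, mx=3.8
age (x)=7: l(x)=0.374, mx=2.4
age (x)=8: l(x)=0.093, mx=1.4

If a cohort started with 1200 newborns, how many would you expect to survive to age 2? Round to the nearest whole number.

Expected survivors = N0 · l_2 = 1200 × 0.943 = 1131.6 → 1132

1132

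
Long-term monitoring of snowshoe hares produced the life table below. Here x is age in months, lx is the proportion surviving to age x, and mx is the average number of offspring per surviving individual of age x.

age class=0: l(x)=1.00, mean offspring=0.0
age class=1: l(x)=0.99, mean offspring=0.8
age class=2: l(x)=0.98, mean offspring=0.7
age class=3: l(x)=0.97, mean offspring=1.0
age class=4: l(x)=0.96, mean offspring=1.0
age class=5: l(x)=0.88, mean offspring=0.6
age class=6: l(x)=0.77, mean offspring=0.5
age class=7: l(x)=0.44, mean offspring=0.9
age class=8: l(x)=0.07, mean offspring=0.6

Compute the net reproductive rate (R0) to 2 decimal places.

lx·mx by age: 0, 0.792, 0.686, 0.97, 0.96, 0.528, 0.385, 0.396, 0.042
R0 = Σ lx·mx = 4.759 → 4.76

4.76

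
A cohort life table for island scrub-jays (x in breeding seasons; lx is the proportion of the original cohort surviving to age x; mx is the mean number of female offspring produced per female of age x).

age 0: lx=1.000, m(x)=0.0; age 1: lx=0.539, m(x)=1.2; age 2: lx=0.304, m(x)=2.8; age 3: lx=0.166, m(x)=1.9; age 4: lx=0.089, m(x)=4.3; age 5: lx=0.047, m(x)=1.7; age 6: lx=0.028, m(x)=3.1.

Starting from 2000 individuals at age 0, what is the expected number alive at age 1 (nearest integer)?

Expected survivors = N0 · l_1 = 2000 × 0.539 = 1078 → 1078

1078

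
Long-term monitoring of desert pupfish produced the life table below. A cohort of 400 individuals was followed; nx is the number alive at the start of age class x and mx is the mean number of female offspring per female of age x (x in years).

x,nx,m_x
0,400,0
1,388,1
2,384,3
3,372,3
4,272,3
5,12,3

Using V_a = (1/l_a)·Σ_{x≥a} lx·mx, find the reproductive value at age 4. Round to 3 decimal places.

3.132

lx = nx/n0 = nx/400: 1, 0.97, 0.96, 0.93, 0.68, 0.03
lx·mx for x ≥ 4: 2.04, 0.09 → sum = 2.13
V_4 = 2.13 / l_4 = 2.13 / 0.68 = 3.132353… → 3.132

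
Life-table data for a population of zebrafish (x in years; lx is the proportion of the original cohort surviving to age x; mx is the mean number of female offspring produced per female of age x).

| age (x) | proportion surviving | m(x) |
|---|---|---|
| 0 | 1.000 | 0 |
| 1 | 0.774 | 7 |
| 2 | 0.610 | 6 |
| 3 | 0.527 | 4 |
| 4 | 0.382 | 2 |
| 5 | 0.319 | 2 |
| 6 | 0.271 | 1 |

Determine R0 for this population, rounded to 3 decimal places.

lx·mx by age: 0, 5.418, 3.66, 2.108, 0.764, 0.638, 0.271
R0 = Σ lx·mx = 12.859 → 12.859

12.859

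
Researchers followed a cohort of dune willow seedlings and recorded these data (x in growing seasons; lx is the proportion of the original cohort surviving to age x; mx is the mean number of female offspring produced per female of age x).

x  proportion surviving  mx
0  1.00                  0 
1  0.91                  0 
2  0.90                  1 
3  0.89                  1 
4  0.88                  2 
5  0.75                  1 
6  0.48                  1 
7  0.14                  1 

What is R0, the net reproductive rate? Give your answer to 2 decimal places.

4.92

lx·mx by age: 0, 0, 0.9, 0.89, 1.76, 0.75, 0.48, 0.14
R0 = Σ lx·mx = 4.92 → 4.92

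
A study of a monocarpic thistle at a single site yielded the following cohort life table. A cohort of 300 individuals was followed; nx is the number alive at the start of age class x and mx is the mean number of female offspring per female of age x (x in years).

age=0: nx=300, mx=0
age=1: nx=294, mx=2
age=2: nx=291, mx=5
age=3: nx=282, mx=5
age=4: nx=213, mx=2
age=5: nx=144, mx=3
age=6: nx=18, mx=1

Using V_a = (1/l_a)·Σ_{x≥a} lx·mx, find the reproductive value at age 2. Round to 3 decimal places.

lx = nx/n0 = nx/300: 1, 0.98, 0.97, 0.94, 0.71, 0.48, 0.06
lx·mx for x ≥ 2: 4.85, 4.7, 1.42, 1.44, 0.06 → sum = 12.47
V_2 = 12.47 / l_2 = 12.47 / 0.97 = 12.85567… → 12.856

12.856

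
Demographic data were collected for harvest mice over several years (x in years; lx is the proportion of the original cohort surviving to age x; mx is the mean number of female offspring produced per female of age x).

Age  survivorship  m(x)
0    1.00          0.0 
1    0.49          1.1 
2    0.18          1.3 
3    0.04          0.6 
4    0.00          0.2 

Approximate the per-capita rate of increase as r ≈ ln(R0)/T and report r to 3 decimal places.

R0 = Σ lx·mx = 0 + 0.539 + 0.234 + 0.024 + 0 = 0.797
Σ x·lx·mx = 1.079; T = 1.079/0.797 = 1.35383…
r ≈ ln(R0)/T = ln(0.797)/1.35383… = -0.1676… → -0.168

-0.168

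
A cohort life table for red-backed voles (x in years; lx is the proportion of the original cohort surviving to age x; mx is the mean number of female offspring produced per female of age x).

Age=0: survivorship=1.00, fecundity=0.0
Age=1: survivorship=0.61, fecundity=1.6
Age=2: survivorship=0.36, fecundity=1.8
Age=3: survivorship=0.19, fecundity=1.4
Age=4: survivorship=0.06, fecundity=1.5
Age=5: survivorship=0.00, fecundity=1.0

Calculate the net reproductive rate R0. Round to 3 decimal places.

lx·mx by age: 0, 0.976, 0.648, 0.266, 0.09, 0
R0 = Σ lx·mx = 1.98 → 1.980

1.980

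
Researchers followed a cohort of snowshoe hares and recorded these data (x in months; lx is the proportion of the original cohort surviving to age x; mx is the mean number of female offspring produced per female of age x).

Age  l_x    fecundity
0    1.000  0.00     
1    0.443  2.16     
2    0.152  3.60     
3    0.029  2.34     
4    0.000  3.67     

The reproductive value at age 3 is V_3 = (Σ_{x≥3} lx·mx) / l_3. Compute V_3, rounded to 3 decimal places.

2.340

lx·mx for x ≥ 3: 0.06786, 0 → sum = 0.06786
V_3 = 0.06786 / l_3 = 0.06786 / 0.029 = 2.34 → 2.340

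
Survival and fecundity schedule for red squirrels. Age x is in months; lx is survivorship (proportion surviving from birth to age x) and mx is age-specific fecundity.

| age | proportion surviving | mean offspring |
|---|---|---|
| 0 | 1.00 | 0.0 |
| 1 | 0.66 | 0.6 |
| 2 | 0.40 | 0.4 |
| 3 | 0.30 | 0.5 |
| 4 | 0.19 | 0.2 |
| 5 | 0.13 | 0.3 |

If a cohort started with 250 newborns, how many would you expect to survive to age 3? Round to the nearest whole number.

Expected survivors = N0 · l_3 = 250 × 0.30 = 75 → 75

75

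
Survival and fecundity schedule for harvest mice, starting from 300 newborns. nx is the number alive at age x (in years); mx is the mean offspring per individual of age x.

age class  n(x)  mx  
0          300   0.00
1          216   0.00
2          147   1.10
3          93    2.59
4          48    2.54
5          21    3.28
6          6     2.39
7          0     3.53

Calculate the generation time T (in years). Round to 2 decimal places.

3.23

lx = nx/n0 = nx/300: 1, 0.72, 0.49, 0.31, 0.16, 0.07, 0.02, 0
lx·mx: 0, 0, 0.539, 0.8029, 0.4064, 0.2296, 0.0478, 0 → R0 = 2.0257
x·lx·mx: 0, 0, 1.078, 2.4087, 1.6256, 1.148, 0.2868, 0 → Σ = 6.5471
T = 6.5471 / 2.0257 = 3.232019… → 3.23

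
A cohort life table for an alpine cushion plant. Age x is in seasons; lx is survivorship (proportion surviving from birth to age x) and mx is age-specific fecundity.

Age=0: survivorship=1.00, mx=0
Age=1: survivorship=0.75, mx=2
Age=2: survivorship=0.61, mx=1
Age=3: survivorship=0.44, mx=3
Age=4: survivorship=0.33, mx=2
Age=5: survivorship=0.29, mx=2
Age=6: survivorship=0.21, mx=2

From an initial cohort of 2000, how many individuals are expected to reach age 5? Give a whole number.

580

Expected survivors = N0 · l_5 = 2000 × 0.29 = 580 → 580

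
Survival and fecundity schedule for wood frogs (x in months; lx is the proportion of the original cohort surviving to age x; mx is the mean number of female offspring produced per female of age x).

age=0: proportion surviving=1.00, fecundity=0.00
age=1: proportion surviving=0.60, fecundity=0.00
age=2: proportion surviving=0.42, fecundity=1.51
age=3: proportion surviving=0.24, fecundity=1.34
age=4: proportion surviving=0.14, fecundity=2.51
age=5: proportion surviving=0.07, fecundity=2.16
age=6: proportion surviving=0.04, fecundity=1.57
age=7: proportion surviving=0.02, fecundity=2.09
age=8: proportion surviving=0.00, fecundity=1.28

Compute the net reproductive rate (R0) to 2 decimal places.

lx·mx by age: 0, 0, 0.6342, 0.3216, 0.3514, 0.1512, 0.0628, 0.0418, 0
R0 = Σ lx·mx = 1.563 → 1.56

1.56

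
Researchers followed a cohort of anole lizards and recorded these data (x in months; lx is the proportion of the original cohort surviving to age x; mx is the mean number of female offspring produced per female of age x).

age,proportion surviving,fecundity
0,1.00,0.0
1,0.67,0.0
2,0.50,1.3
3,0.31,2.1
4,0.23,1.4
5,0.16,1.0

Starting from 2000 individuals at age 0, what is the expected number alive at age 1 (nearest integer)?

Expected survivors = N0 · l_1 = 2000 × 0.67 = 1340 → 1340

1340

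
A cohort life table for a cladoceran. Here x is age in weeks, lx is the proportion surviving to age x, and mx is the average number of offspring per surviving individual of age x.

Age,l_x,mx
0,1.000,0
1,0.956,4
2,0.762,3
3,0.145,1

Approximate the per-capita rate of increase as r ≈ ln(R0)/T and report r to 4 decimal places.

1.2986

R0 = Σ lx·mx = 0 + 3.824 + 2.286 + 0.145 = 6.255
Σ x·lx·mx = 8.831; T = 8.831/6.255 = 1.41183…
r ≈ ln(R0)/T = ln(6.255)/1.41183… = 1.298584… → 1.2986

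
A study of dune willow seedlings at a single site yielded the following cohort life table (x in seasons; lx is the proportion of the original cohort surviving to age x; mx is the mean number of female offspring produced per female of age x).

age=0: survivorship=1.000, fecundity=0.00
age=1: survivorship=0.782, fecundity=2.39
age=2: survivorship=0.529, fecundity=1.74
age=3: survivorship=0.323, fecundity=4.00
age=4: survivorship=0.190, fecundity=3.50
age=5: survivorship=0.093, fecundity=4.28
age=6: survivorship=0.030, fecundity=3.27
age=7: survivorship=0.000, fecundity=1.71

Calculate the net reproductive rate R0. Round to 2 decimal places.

5.24

lx·mx by age: 0, 1.86898, 0.92046, 1.292, 0.665, 0.39804, 0.0981, 0
R0 = Σ lx·mx = 5.24258 → 5.24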